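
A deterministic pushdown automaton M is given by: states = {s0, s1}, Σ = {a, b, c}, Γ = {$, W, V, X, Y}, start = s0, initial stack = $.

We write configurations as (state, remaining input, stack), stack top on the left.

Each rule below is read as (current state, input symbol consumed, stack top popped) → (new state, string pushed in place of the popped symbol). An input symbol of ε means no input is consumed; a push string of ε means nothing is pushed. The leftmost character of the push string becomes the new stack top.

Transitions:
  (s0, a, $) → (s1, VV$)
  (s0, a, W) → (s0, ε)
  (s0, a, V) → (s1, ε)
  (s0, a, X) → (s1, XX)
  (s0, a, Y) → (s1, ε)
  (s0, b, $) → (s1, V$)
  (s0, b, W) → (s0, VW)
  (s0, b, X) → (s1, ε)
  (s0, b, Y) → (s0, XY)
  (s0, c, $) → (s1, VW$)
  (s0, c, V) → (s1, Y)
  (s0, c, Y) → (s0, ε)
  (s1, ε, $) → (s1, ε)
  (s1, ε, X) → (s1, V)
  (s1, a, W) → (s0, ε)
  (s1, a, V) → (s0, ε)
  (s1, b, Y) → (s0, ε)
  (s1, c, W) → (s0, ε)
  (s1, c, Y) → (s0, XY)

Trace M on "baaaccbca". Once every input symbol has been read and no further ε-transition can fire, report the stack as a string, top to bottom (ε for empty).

VXY$

(s0, baaaccbca, $)
  read b, top $: go to s1, push V$ → (s1, aaaccbca, V$)
  read a, top V: go to s0, push ε → (s0, aaccbca, $)
  read a, top $: go to s1, push VV$ → (s1, accbca, VV$)
  read a, top V: go to s0, push ε → (s0, ccbca, V$)
  read c, top V: go to s1, push Y → (s1, cbca, Y$)
  read c, top Y: go to s0, push XY → (s0, bca, XY$)
  read b, top X: go to s1, push ε → (s1, ca, Y$)
  read c, top Y: go to s0, push XY → (s0, a, XY$)
  read a, top X: go to s1, push XX → (s1, ε, XXY$)
  ε-move, top X: go to s1, push V → (s1, ε, VXY$)
All input consumed in state s1 with stack VXY$.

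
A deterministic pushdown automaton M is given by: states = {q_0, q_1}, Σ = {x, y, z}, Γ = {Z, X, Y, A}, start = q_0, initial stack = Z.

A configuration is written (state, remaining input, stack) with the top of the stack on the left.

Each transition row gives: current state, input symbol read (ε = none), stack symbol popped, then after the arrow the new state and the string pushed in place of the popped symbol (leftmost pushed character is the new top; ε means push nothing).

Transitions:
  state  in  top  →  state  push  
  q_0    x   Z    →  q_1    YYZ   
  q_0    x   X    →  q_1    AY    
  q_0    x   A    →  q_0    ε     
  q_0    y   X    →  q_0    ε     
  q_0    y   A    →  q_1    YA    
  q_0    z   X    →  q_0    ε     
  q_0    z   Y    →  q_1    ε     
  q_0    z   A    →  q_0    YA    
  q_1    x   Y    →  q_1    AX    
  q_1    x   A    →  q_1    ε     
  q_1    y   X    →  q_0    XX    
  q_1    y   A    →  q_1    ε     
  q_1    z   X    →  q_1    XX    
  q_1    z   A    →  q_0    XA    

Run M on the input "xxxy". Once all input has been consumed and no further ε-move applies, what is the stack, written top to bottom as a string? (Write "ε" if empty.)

(q_0, xxxy, Z)
  read x, top Z: go to q_1, push YYZ → (q_1, xxy, YYZ)
  read x, top Y: go to q_1, push AX → (q_1, xy, AXYZ)
  read x, top A: go to q_1, push ε → (q_1, y, XYZ)
  read y, top X: go to q_0, push XX → (q_0, ε, XXYZ)
All input consumed in state q_0 with stack XXYZ.

XXYZ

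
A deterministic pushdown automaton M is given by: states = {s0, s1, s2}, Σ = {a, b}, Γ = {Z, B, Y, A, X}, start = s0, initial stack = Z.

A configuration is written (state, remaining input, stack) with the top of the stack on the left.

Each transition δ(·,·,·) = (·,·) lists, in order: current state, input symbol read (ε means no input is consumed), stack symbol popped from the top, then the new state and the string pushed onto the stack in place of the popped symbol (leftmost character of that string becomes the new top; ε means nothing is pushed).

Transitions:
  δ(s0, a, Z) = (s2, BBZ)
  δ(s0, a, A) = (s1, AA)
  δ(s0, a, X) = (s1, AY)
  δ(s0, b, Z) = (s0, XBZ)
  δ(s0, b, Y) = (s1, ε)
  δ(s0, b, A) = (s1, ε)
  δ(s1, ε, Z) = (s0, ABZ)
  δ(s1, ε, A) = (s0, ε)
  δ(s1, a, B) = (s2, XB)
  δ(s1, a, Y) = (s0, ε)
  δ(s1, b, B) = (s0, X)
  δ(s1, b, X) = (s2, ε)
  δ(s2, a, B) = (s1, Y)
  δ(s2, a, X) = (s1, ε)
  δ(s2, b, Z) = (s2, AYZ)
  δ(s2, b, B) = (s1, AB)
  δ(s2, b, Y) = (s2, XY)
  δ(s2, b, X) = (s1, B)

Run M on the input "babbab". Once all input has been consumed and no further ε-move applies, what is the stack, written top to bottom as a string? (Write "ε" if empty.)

ABZ

(s0, babbab, Z)
  read b, top Z: go to s0, push XBZ → (s0, abbab, XBZ)
  read a, top X: go to s1, push AY → (s1, bbab, AYBZ)
  ε-move, top A: go to s0, push ε → (s0, bbab, YBZ)
  read b, top Y: go to s1, push ε → (s1, bab, BZ)
  read b, top B: go to s0, push X → (s0, ab, XZ)
  read a, top X: go to s1, push AY → (s1, b, AYZ)
  ε-move, top A: go to s0, push ε → (s0, b, YZ)
  read b, top Y: go to s1, push ε → (s1, ε, Z)
  ε-move, top Z: go to s0, push ABZ → (s0, ε, ABZ)
All input consumed in state s0 with stack ABZ.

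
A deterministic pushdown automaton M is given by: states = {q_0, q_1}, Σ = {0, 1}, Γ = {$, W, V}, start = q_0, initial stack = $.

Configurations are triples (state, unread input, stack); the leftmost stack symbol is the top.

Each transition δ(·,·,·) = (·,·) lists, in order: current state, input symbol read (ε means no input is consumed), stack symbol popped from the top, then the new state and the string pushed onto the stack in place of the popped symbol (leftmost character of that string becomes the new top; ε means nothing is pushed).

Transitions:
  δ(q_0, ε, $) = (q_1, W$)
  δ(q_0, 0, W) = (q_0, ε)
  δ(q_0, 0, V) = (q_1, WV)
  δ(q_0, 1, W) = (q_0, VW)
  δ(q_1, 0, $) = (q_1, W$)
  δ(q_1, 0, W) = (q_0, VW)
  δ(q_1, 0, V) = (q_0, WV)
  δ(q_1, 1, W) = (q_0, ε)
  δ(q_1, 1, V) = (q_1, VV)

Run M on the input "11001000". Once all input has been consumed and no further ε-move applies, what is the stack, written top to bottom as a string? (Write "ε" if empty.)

(q_0, 11001000, $)
  ε-move, top $: go to q_1, push W$ → (q_1, 11001000, W$)
  read 1, top W: go to q_0, push ε → (q_0, 1001000, $)
  ε-move, top $: go to q_1, push W$ → (q_1, 1001000, W$)
  read 1, top W: go to q_0, push ε → (q_0, 001000, $)
  ε-move, top $: go to q_1, push W$ → (q_1, 001000, W$)
  read 0, top W: go to q_0, push VW → (q_0, 01000, VW$)
  read 0, top V: go to q_1, push WV → (q_1, 1000, WVW$)
  read 1, top W: go to q_0, push ε → (q_0, 000, VW$)
  read 0, top V: go to q_1, push WV → (q_1, 00, WVW$)
  read 0, top W: go to q_0, push VW → (q_0, 0, VWVW$)
  read 0, top V: go to q_1, push WV → (q_1, ε, WVWVW$)
All input consumed in state q_1 with stack WVWVW$.

WVWVW$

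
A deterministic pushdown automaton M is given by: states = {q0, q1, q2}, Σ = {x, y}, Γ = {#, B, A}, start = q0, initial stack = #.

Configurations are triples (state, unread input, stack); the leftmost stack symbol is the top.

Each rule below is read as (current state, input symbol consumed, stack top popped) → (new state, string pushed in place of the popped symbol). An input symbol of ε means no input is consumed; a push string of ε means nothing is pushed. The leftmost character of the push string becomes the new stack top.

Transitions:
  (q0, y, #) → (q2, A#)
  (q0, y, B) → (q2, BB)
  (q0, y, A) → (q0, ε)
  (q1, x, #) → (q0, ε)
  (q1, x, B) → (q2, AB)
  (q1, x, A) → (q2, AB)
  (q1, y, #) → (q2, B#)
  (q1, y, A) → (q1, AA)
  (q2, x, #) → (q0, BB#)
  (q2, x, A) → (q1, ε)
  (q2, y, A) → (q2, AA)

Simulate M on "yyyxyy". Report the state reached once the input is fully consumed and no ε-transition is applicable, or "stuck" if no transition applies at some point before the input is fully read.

(q0, yyyxyy, #) ⊢ (q2, yyxyy, A#) ⊢ (q2, yxyy, AA#) ⊢ (q2, xyy, AAA#) ⊢ (q1, yy, AA#) ⊢ (q1, y, AAA#) ⊢ (q1, ε, AAAA#)
All input consumed; M is in state q1.

q1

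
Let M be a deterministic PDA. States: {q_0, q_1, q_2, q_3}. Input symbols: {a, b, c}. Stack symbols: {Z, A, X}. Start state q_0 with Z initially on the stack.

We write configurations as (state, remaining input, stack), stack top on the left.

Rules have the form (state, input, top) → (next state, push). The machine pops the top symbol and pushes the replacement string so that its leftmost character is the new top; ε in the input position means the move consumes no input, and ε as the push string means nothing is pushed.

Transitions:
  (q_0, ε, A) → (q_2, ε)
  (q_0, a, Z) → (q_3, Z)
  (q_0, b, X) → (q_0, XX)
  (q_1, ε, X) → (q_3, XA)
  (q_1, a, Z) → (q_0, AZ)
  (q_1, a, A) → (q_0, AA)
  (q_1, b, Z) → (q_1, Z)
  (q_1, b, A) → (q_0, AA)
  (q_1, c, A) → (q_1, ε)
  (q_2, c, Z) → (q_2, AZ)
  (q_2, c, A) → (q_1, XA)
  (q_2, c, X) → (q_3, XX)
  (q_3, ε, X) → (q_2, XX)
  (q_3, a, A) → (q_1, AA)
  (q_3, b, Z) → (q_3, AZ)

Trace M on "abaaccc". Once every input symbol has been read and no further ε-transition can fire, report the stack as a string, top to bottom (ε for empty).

XXXXXXAAAZ

(q_0, abaaccc, Z)
  read a, top Z: go to q_3, push Z → (q_3, baaccc, Z)
  read b, top Z: go to q_3, push AZ → (q_3, aaccc, AZ)
  read a, top A: go to q_1, push AA → (q_1, accc, AAZ)
  read a, top A: go to q_0, push AA → (q_0, ccc, AAAZ)
  ε-move, top A: go to q_2, push ε → (q_2, ccc, AAZ)
  read c, top A: go to q_1, push XA → (q_1, cc, XAAZ)
  ε-move, top X: go to q_3, push XA → (q_3, cc, XAAAZ)
  ε-move, top X: go to q_2, push XX → (q_2, cc, XXAAAZ)
  read c, top X: go to q_3, push XX → (q_3, c, XXXAAAZ)
  ε-move, top X: go to q_2, push XX → (q_2, c, XXXXAAAZ)
  read c, top X: go to q_3, push XX → (q_3, ε, XXXXXAAAZ)
  ε-move, top X: go to q_2, push XX → (q_2, ε, XXXXXXAAAZ)
All input consumed in state q_2 with stack XXXXXXAAAZ.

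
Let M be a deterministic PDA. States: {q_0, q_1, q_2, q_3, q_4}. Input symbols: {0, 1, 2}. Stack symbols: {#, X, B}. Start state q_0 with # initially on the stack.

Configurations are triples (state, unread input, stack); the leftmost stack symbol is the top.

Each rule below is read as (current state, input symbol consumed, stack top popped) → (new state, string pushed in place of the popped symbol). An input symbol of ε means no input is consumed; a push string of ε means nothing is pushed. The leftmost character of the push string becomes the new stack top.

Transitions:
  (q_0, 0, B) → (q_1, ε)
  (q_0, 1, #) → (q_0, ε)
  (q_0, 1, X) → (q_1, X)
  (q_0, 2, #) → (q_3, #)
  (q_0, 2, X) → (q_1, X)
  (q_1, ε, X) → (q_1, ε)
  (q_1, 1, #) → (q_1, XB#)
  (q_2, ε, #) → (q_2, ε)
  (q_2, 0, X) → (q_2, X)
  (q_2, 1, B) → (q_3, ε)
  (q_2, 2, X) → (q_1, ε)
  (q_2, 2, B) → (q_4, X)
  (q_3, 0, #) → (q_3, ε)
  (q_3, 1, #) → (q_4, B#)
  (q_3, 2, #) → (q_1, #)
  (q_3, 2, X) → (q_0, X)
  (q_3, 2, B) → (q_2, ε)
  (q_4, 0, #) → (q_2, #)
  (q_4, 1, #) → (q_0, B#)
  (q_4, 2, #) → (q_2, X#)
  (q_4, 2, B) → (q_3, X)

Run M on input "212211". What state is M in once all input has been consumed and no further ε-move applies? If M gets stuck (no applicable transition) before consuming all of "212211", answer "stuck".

(q_0, 212211, #) ⊢ (q_3, 12211, #) ⊢ (q_4, 2211, B#) ⊢ (q_3, 211, X#) ⊢ (q_0, 11, X#) ⊢ (q_1, 1, X#) ⊢ (q_1, 1, #) ⊢ (q_1, ε, XB#) ⊢ (q_1, ε, B#)
All input consumed; M is in state q_1.

q_1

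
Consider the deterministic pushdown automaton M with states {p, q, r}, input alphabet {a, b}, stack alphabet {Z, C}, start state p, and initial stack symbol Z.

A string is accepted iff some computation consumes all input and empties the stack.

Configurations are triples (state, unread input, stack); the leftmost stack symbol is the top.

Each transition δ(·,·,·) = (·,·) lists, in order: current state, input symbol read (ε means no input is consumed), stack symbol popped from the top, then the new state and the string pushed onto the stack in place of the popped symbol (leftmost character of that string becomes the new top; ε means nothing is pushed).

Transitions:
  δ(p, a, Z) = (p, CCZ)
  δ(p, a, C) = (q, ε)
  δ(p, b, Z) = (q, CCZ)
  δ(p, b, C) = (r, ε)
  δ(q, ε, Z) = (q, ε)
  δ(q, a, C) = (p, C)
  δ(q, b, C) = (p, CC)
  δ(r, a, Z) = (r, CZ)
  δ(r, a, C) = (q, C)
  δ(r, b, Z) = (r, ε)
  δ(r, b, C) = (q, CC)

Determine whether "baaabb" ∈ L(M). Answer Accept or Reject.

(p, baaabb, Z)
  read b, top Z: go to q, push CCZ → (q, aaabb, CCZ)
  read a, top C: go to p, push C → (p, aabb, CCZ)
  read a, top C: go to q, push ε → (q, abb, CZ)
  read a, top C: go to p, push C → (p, bb, CZ)
  read b, top C: go to r, push ε → (r, b, Z)
  read b, top Z: go to r, push ε → (r, ε, ε)
All input consumed and the stack is empty.

Accept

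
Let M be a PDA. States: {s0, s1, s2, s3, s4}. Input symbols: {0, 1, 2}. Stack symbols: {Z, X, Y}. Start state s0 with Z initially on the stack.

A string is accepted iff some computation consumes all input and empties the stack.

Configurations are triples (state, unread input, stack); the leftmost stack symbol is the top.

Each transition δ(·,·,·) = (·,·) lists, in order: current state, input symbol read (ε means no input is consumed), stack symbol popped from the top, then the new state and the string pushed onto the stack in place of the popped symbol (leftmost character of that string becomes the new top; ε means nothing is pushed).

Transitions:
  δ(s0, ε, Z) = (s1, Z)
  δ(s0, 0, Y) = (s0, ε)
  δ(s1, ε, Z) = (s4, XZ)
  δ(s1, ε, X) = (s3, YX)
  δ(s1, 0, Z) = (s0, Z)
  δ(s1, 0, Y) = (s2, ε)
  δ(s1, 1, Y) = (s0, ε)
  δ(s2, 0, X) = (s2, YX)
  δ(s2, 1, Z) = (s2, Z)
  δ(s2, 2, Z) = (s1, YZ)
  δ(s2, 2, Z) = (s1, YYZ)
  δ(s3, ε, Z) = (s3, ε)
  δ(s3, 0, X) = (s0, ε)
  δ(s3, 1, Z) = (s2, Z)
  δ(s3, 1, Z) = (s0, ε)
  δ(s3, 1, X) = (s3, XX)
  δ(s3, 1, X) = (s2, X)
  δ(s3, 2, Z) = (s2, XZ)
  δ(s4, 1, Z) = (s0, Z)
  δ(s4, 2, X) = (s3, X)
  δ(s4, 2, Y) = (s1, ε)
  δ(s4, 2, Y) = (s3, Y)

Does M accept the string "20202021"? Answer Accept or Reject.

Reject

No computation consumes all input and empties the stack.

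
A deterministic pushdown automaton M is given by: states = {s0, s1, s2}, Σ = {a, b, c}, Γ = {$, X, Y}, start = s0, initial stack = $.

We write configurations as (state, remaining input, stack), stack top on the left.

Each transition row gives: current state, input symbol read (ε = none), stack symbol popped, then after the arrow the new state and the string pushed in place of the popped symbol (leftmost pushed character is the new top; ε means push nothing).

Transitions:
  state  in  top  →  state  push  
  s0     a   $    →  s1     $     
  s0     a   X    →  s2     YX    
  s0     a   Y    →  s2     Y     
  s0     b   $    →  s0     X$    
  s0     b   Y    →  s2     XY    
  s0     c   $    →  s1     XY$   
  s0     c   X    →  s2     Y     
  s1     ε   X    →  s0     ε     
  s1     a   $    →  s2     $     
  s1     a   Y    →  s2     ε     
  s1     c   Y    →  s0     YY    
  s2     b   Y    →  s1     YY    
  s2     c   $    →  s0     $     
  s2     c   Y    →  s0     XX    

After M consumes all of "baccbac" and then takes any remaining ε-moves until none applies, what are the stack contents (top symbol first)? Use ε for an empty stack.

(s0, baccbac, $)
  read b, top $: go to s0, push X$ → (s0, accbac, X$)
  read a, top X: go to s2, push YX → (s2, ccbac, YX$)
  read c, top Y: go to s0, push XX → (s0, cbac, XXX$)
  read c, top X: go to s2, push Y → (s2, bac, YXX$)
  read b, top Y: go to s1, push YY → (s1, ac, YYXX$)
  read a, top Y: go to s2, push ε → (s2, c, YXX$)
  read c, top Y: go to s0, push XX → (s0, ε, XXXX$)
All input consumed in state s0 with stack XXXX$.

XXXX$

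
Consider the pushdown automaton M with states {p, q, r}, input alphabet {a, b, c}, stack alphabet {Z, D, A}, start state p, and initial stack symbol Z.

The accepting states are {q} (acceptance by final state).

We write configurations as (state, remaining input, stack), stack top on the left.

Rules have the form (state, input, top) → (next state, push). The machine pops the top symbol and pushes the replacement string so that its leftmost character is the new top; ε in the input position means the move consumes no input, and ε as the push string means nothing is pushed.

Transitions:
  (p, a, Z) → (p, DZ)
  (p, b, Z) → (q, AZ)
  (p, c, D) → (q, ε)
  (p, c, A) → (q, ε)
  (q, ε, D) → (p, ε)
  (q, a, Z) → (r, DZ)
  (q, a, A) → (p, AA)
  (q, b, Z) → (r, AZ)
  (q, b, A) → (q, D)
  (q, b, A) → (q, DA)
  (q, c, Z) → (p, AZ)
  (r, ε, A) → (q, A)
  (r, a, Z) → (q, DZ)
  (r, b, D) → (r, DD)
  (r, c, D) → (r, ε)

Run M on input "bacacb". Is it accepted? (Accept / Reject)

One accepting computation: (p, bacacb, Z) ⊢ (q, acacb, AZ) ⊢ (p, cacb, AAZ) ⊢ (q, acb, AZ) ⊢ (p, cb, AAZ) ⊢ (q, b, AZ) ⊢ (q, ε, DZ)
All input consumed and state q ∈ F.

Accept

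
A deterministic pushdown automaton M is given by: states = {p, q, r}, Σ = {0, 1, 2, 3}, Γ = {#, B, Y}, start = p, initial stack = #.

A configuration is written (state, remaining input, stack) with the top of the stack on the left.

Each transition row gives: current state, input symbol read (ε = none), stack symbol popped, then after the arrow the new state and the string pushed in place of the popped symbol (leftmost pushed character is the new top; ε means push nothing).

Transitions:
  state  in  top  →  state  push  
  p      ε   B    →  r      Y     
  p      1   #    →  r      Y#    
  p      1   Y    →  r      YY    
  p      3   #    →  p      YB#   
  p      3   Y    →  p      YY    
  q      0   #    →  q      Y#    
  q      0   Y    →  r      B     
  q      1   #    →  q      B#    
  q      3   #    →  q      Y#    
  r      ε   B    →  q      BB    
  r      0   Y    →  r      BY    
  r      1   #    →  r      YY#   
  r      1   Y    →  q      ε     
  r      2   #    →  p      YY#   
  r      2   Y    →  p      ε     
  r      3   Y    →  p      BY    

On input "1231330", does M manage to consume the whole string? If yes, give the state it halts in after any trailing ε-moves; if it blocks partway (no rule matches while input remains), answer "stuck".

(p, 1231330, #) ⊢ (r, 231330, Y#) ⊢ (p, 31330, #) ⊢ (p, 1330, YB#) ⊢ (r, 330, YYB#) ⊢ (p, 30, BYYB#) ⊢ (r, 30, YYYB#) ⊢ (p, 0, BYYYB#) ⊢ (r, 0, YYYYB#) ⊢ (r, ε, BYYYYB#) ⊢ (q, ε, BBYYYYB#)
All input consumed; M is in state q.

q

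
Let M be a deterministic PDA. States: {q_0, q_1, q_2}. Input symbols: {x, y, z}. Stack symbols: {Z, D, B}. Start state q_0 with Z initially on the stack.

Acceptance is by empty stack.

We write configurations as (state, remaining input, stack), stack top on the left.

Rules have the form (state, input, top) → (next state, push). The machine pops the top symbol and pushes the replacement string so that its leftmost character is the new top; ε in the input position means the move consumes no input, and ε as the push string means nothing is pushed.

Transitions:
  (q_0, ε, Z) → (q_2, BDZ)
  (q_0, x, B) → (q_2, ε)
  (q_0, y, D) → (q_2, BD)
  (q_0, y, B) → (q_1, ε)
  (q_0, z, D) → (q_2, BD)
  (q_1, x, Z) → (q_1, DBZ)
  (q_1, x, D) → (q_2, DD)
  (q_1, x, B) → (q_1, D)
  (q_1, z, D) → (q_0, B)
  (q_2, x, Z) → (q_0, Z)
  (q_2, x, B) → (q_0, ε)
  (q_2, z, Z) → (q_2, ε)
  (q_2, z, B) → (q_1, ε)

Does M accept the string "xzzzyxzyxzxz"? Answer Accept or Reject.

(q_0, xzzzyxzyxzxz, Z)
  ε-move, top Z: go to q_2, push BDZ → (q_2, xzzzyxzyxzxz, BDZ)
  read x, top B: go to q_0, push ε → (q_0, zzzyxzyxzxz, DZ)
  read z, top D: go to q_2, push BD → (q_2, zzyxzyxzxz, BDZ)
  read z, top B: go to q_1, push ε → (q_1, zyxzyxzxz, DZ)
  read z, top D: go to q_0, push B → (q_0, yxzyxzxz, BZ)
  read y, top B: go to q_1, push ε → (q_1, xzyxzxz, Z)
  read x, top Z: go to q_1, push DBZ → (q_1, zyxzxz, DBZ)
  read z, top D: go to q_0, push B → (q_0, yxzxz, BBZ)
  read y, top B: go to q_1, push ε → (q_1, xzxz, BZ)
  read x, top B: go to q_1, push D → (q_1, zxz, DZ)
  read z, top D: go to q_0, push B → (q_0, xz, BZ)
  read x, top B: go to q_2, push ε → (q_2, z, Z)
  read z, top Z: go to q_2, push ε → (q_2, ε, ε)
All input consumed and the stack is empty.

Accept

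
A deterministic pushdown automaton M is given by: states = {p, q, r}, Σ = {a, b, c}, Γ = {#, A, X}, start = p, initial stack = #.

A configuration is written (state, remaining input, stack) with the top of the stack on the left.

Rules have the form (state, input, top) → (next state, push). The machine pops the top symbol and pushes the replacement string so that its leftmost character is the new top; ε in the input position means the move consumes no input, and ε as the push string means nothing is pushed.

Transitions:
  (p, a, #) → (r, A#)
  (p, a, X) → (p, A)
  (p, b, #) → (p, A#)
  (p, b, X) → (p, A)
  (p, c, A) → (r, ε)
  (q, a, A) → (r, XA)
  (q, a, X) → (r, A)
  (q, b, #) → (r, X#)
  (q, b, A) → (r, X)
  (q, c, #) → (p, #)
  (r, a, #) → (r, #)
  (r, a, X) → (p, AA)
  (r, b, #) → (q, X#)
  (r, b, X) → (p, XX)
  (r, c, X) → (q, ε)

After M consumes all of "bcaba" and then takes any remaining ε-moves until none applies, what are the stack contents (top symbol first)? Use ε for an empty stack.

A#

(p, bcaba, #)
  read b, top #: go to p, push A# → (p, caba, A#)
  read c, top A: go to r, push ε → (r, aba, #)
  read a, top #: go to r, push # → (r, ba, #)
  read b, top #: go to q, push X# → (q, a, X#)
  read a, top X: go to r, push A → (r, ε, A#)
All input consumed in state r with stack A#.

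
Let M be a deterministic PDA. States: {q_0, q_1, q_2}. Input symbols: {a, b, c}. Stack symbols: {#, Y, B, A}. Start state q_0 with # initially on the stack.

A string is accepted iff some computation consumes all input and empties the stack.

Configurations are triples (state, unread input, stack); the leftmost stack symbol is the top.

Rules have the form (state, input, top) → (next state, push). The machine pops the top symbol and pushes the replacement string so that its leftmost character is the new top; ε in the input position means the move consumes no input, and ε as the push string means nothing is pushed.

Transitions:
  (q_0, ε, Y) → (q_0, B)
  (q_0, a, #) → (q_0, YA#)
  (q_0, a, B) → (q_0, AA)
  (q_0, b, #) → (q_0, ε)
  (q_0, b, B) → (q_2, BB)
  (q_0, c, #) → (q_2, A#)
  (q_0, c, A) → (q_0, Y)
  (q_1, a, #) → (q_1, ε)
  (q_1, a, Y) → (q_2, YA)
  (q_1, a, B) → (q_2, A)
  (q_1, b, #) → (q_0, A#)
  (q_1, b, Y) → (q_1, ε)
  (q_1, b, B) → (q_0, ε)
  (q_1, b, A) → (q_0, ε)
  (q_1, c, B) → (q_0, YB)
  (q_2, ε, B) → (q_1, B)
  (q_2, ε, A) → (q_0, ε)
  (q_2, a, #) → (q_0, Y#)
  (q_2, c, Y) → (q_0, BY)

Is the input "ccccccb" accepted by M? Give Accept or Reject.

Accept

(q_0, ccccccb, #)
  read c, top #: go to q_2, push A# → (q_2, cccccb, A#)
  ε-move, top A: go to q_0, push ε → (q_0, cccccb, #)
  read c, top #: go to q_2, push A# → (q_2, ccccb, A#)
  ε-move, top A: go to q_0, push ε → (q_0, ccccb, #)
  read c, top #: go to q_2, push A# → (q_2, cccb, A#)
  ε-move, top A: go to q_0, push ε → (q_0, cccb, #)
  read c, top #: go to q_2, push A# → (q_2, ccb, A#)
  ε-move, top A: go to q_0, push ε → (q_0, ccb, #)
  read c, top #: go to q_2, push A# → (q_2, cb, A#)
  ε-move, top A: go to q_0, push ε → (q_0, cb, #)
  read c, top #: go to q_2, push A# → (q_2, b, A#)
  ε-move, top A: go to q_0, push ε → (q_0, b, #)
  read b, top #: go to q_0, push ε → (q_0, ε, ε)
All input consumed and the stack is empty.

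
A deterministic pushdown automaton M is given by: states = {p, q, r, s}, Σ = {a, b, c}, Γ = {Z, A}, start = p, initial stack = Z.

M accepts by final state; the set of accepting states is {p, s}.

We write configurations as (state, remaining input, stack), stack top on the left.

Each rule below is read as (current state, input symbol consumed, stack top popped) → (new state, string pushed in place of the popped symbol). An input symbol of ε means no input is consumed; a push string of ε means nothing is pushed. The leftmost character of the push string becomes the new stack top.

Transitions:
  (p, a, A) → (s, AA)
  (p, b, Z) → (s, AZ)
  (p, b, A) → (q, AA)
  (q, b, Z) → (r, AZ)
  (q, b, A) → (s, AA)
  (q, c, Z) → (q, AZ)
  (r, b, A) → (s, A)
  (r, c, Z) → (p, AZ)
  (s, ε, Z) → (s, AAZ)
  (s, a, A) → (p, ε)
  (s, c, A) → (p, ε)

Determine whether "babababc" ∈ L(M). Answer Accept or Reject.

(p, babababc, Z)
  read b, top Z: go to s, push AZ → (s, abababc, AZ)
  read a, top A: go to p, push ε → (p, bababc, Z)
  read b, top Z: go to s, push AZ → (s, ababc, AZ)
  read a, top A: go to p, push ε → (p, babc, Z)
  read b, top Z: go to s, push AZ → (s, abc, AZ)
  read a, top A: go to p, push ε → (p, bc, Z)
  read b, top Z: go to s, push AZ → (s, c, AZ)
  read c, top A: go to p, push ε → (p, ε, Z)
All input consumed; state p ∈ F.

Accept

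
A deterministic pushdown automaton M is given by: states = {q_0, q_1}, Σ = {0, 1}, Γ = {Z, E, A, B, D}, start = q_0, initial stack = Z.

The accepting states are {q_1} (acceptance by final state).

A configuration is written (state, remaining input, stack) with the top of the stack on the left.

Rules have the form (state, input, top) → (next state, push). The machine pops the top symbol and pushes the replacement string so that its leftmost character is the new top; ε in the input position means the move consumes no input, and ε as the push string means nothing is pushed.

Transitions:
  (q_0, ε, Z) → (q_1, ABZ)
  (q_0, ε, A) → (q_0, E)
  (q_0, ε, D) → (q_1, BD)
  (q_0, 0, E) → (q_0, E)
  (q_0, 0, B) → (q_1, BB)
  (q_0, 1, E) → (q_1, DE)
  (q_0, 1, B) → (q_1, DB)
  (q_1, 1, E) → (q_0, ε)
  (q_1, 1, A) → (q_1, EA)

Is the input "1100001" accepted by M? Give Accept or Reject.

Accept

(q_0, 1100001, Z) ⊢ (q_1, 1100001, ABZ) ⊢ (q_1, 100001, EABZ) ⊢ (q_0, 00001, ABZ) ⊢ (q_0, 00001, EBZ) ⊢ (q_0, 0001, EBZ) ⊢ (q_0, 001, EBZ) ⊢ (q_0, 01, EBZ) ⊢ (q_0, 1, EBZ) ⊢ (q_1, ε, DEBZ)
All input consumed; state q_1 ∈ F.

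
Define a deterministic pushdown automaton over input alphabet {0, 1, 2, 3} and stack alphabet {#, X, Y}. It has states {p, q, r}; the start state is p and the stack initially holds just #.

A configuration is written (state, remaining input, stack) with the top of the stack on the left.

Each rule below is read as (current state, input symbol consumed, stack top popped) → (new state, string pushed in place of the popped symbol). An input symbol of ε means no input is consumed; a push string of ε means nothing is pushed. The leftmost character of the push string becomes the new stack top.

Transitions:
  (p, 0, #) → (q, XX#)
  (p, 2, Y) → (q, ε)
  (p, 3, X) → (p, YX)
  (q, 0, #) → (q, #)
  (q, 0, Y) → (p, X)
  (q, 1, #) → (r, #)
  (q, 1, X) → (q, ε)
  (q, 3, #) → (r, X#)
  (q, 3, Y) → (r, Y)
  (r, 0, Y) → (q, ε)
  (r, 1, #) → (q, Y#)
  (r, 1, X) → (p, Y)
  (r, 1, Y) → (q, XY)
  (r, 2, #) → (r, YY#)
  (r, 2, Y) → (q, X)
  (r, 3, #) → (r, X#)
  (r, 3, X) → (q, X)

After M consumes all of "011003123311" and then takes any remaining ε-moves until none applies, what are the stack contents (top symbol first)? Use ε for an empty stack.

#

(p, 011003123311, #)
  read 0, top #: go to q, push XX# → (q, 11003123311, XX#)
  read 1, top X: go to q, push ε → (q, 1003123311, X#)
  read 1, top X: go to q, push ε → (q, 003123311, #)
  read 0, top #: go to q, push # → (q, 03123311, #)
  read 0, top #: go to q, push # → (q, 3123311, #)
  read 3, top #: go to r, push X# → (r, 123311, X#)
  read 1, top X: go to p, push Y → (p, 23311, Y#)
  read 2, top Y: go to q, push ε → (q, 3311, #)
  read 3, top #: go to r, push X# → (r, 311, X#)
  read 3, top X: go to q, push X → (q, 11, X#)
  read 1, top X: go to q, push ε → (q, 1, #)
  read 1, top #: go to r, push # → (r, ε, #)
All input consumed in state r with stack #.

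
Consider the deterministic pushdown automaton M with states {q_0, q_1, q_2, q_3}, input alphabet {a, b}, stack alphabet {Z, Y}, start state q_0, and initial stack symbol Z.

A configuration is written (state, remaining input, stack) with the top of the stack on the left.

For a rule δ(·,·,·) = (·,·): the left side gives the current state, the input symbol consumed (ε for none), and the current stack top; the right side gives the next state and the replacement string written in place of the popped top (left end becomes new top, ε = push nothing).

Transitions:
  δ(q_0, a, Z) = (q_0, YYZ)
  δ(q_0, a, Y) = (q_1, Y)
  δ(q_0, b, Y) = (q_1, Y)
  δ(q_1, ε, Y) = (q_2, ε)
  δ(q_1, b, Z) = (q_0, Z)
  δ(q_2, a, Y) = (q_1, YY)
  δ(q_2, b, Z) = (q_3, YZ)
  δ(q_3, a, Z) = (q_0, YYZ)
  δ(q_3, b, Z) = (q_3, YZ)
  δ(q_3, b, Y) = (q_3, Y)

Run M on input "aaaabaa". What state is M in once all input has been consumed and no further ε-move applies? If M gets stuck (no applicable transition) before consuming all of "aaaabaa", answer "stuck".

stuck

(q_0, aaaabaa, Z) ⊢ (q_0, aaabaa, YYZ) ⊢ (q_1, aabaa, YYZ) ⊢ (q_2, aabaa, YZ) ⊢ (q_1, abaa, YYZ) ⊢ (q_2, abaa, YZ) ⊢ (q_1, baa, YYZ) ⊢ (q_2, baa, YZ)
No transition for (q_2, b, top Y); M blocks with input baa remaining.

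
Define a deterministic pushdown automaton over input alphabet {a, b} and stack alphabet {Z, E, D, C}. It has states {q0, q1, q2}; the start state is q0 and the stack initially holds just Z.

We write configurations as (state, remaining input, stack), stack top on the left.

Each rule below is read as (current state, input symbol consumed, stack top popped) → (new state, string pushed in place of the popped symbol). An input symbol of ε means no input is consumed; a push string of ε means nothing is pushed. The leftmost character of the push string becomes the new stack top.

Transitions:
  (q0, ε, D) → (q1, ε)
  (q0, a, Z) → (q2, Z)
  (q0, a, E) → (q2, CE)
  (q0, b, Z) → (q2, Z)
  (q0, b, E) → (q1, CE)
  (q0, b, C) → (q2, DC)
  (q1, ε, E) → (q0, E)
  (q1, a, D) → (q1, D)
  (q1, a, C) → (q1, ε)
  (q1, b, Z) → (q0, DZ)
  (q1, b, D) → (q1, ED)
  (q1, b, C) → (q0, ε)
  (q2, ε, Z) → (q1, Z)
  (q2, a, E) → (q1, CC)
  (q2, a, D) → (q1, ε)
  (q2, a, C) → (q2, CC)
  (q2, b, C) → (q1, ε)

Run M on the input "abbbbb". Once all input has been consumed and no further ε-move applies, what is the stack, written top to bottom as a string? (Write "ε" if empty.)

(q0, abbbbb, Z)
  read a, top Z: go to q2, push Z → (q2, bbbbb, Z)
  ε-move, top Z: go to q1, push Z → (q1, bbbbb, Z)
  read b, top Z: go to q0, push DZ → (q0, bbbb, DZ)
  ε-move, top D: go to q1, push ε → (q1, bbbb, Z)
  read b, top Z: go to q0, push DZ → (q0, bbb, DZ)
  ε-move, top D: go to q1, push ε → (q1, bbb, Z)
  read b, top Z: go to q0, push DZ → (q0, bb, DZ)
  ε-move, top D: go to q1, push ε → (q1, bb, Z)
  read b, top Z: go to q0, push DZ → (q0, b, DZ)
  ε-move, top D: go to q1, push ε → (q1, b, Z)
  read b, top Z: go to q0, push DZ → (q0, ε, DZ)
  ε-move, top D: go to q1, push ε → (q1, ε, Z)
All input consumed in state q1 with stack Z.

Z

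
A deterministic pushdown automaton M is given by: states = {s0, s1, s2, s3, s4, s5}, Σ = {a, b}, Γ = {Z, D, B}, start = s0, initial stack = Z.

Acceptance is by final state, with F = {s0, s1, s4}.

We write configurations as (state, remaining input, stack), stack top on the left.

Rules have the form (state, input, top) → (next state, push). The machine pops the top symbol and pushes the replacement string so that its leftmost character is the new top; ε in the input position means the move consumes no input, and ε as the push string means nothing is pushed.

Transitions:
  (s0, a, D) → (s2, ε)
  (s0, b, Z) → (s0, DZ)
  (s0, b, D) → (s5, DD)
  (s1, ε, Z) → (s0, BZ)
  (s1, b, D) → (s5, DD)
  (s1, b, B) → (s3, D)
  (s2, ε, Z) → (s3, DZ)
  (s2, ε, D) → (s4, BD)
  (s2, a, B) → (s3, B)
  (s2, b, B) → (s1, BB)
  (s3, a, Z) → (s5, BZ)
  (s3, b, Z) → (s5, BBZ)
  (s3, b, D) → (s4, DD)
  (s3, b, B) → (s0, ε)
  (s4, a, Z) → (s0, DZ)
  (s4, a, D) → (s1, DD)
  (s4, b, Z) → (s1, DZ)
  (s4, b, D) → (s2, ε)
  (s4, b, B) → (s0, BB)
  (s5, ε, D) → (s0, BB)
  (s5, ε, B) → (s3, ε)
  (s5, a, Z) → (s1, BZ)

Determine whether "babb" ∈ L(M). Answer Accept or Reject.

Accept

(s0, babb, Z)
  read b, top Z: go to s0, push DZ → (s0, abb, DZ)
  read a, top D: go to s2, push ε → (s2, bb, Z)
  ε-move, top Z: go to s3, push DZ → (s3, bb, DZ)
  read b, top D: go to s4, push DD → (s4, b, DDZ)
  read b, top D: go to s2, push ε → (s2, ε, DZ)
  ε-move, top D: go to s4, push BD → (s4, ε, BDZ)
All input consumed; state s4 ∈ F.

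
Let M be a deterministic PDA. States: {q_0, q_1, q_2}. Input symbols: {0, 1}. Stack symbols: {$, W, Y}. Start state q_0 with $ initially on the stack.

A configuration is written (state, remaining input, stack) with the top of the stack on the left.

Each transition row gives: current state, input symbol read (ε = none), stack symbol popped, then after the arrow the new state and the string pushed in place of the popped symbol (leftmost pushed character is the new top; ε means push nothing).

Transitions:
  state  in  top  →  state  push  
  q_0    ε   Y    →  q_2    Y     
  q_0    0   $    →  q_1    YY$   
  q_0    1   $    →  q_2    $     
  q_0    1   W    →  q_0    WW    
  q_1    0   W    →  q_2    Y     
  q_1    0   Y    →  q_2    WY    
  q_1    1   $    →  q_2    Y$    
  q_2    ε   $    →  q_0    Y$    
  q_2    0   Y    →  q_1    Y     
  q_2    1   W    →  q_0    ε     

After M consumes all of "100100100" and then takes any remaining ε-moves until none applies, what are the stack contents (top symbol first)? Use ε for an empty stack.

WY$

(q_0, 100100100, $) ⊢ (q_2, 00100100, $) ⊢ (q_0, 00100100, Y$) ⊢ (q_2, 00100100, Y$) ⊢ (q_1, 0100100, Y$) ⊢ (q_2, 100100, WY$) ⊢ (q_0, 00100, Y$) ⊢ (q_2, 00100, Y$) ⊢ (q_1, 0100, Y$) ⊢ (q_2, 100, WY$) ⊢ (q_0, 00, Y$) ⊢ (q_2, 00, Y$) ⊢ (q_1, 0, Y$) ⊢ (q_2, ε, WY$)
All input consumed in state q_2 with stack WY$.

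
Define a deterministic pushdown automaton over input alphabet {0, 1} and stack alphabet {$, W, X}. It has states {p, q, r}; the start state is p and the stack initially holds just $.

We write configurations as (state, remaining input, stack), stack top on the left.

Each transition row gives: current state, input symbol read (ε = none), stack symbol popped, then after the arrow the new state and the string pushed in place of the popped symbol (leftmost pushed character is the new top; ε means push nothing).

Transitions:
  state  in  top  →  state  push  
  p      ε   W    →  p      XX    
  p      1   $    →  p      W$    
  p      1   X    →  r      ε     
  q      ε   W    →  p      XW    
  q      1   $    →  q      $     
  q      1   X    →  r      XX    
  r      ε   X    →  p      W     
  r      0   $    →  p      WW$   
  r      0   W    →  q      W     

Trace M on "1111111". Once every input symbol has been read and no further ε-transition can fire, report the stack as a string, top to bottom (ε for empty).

XX$

(p, 1111111, $)
  read 1, top $: go to p, push W$ → (p, 111111, W$)
  ε-move, top W: go to p, push XX → (p, 111111, XX$)
  read 1, top X: go to r, push ε → (r, 11111, X$)
  ε-move, top X: go to p, push W → (p, 11111, W$)
  ε-move, top W: go to p, push XX → (p, 11111, XX$)
  read 1, top X: go to r, push ε → (r, 1111, X$)
  ε-move, top X: go to p, push W → (p, 1111, W$)
  ε-move, top W: go to p, push XX → (p, 1111, XX$)
  read 1, top X: go to r, push ε → (r, 111, X$)
  ε-move, top X: go to p, push W → (p, 111, W$)
  ε-move, top W: go to p, push XX → (p, 111, XX$)
  read 1, top X: go to r, push ε → (r, 11, X$)
  ε-move, top X: go to p, push W → (p, 11, W$)
  ε-move, top W: go to p, push XX → (p, 11, XX$)
  read 1, top X: go to r, push ε → (r, 1, X$)
  ε-move, top X: go to p, push W → (p, 1, W$)
  ε-move, top W: go to p, push XX → (p, 1, XX$)
  read 1, top X: go to r, push ε → (r, ε, X$)
  ε-move, top X: go to p, push W → (p, ε, W$)
  ε-move, top W: go to p, push XX → (p, ε, XX$)
All input consumed in state p with stack XX$.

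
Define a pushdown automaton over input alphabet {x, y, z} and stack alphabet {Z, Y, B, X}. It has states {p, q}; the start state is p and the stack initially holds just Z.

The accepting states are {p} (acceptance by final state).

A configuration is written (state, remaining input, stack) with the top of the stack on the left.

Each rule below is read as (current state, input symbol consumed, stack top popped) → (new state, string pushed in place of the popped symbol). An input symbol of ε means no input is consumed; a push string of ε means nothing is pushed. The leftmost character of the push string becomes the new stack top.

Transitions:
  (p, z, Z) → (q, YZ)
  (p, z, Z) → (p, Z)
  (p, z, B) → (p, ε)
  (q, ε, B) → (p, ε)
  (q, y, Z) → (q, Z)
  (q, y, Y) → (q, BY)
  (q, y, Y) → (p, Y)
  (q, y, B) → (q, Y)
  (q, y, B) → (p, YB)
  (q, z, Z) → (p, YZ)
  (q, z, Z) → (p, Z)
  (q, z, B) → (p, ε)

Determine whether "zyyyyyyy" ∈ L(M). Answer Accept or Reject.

Accept

One accepting computation: (p, zyyyyyyy, Z) ⊢ (q, yyyyyyy, YZ) ⊢ (q, yyyyyy, BYZ) ⊢ (q, yyyyy, YYZ) ⊢ (q, yyyy, BYYZ) ⊢ (q, yyy, YYYZ) ⊢ (q, yy, BYYYZ) ⊢ (q, y, YYYYZ) ⊢ (p, ε, YYYYZ)
All input consumed and state p ∈ F.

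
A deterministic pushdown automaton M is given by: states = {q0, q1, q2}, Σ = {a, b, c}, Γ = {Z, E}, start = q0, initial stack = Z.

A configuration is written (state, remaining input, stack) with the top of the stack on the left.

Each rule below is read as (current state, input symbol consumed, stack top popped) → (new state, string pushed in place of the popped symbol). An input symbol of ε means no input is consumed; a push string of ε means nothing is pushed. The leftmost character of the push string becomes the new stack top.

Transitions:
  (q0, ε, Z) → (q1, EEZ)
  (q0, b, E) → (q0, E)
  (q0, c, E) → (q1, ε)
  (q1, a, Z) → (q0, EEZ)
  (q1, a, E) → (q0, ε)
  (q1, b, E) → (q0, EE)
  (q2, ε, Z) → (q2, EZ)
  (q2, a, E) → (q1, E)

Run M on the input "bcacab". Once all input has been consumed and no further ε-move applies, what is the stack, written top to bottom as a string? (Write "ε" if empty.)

EEZ

(q0, bcacab, Z)
  ε-move, top Z: go to q1, push EEZ → (q1, bcacab, EEZ)
  read b, top E: go to q0, push EE → (q0, cacab, EEEZ)
  read c, top E: go to q1, push ε → (q1, acab, EEZ)
  read a, top E: go to q0, push ε → (q0, cab, EZ)
  read c, top E: go to q1, push ε → (q1, ab, Z)
  read a, top Z: go to q0, push EEZ → (q0, b, EEZ)
  read b, top E: go to q0, push E → (q0, ε, EEZ)
All input consumed in state q0 with stack EEZ.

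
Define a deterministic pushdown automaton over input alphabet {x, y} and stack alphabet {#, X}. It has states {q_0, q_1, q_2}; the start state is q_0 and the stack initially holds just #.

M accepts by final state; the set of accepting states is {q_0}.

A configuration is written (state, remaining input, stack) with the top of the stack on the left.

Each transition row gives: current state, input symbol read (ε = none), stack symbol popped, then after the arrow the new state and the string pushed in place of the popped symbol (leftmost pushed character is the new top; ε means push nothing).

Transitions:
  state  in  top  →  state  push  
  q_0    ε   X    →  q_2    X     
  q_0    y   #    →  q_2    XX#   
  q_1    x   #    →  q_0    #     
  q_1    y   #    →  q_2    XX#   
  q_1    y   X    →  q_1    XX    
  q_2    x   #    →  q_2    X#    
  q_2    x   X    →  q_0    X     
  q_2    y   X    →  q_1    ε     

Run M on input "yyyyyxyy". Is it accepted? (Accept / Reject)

Reject

(q_0, yyyyyxyy, #)
  read y, top #: go to q_2, push XX# → (q_2, yyyyxyy, XX#)
  read y, top X: go to q_1, push ε → (q_1, yyyxyy, X#)
  read y, top X: go to q_1, push XX → (q_1, yyxyy, XX#)
  read y, top X: go to q_1, push XX → (q_1, yxyy, XXX#)
  read y, top X: go to q_1, push XX → (q_1, xyy, XXXX#)
No transition applies at (q_1, xyy, XXXX#); input not fully consumed.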